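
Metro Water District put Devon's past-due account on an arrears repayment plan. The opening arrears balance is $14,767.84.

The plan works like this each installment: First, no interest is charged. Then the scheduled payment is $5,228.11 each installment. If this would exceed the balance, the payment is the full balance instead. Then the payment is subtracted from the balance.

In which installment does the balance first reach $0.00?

3

Installment 1: opening $14,767.84; payment $5,228.11; balance $9,539.73
Installment 2: opening $9,539.73; payment $5,228.11; balance $4,311.62
Installment 3: opening $4,311.62; payment $4,311.62; balance $0.00
Balance reaches $0.00 in installment 3.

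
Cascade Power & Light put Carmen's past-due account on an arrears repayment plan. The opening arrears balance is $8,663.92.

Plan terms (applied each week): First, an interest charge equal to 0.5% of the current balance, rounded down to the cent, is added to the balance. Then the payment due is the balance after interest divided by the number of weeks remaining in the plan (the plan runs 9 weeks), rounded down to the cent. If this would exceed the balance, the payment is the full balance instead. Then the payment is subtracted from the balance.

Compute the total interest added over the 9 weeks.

Week 1: opening $8,663.92; interest $43.31 → $8,707.23; payment $967.47; balance $7,739.76
Week 2: opening $7,739.76; interest $38.69 → $7,778.45; payment $972.30; balance $6,806.15
Week 3: opening $6,806.15; interest $34.03 → $6,840.18; payment $977.16; balance $5,863.02
Week 4: opening $5,863.02; interest $29.31 → $5,892.33; payment $982.05; balance $4,910.28
Week 5: opening $4,910.28; interest $24.55 → $4,934.83; payment $986.96; balance $3,947.87
Week 6: opening $3,947.87; interest $19.73 → $3,967.60; payment $991.90; balance $2,975.70
Week 7: opening $2,975.70; interest $14.87 → $2,990.57; payment $996.85; balance $1,993.72
Week 8: opening $1,993.72; interest $9.96 → $2,003.68; payment $1,001.84; balance $1,001.84
Week 9: opening $1,001.84; interest $5.00 → $1,006.84; payment $1,006.84; balance $0.00
Total interest: $43.31 + $38.69 + $34.03 + $29.31 + $24.55 + $19.73 + $14.87 + $9.96 + $5.00 = $219.45

$219.45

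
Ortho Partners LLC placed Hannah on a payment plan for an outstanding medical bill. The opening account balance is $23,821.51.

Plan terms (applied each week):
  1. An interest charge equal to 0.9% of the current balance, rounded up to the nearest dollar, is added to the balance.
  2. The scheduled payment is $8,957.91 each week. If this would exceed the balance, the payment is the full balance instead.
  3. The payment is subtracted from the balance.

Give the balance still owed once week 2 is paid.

# | Opening | Interest | Payment | End bal
1 | $23,821.51 | $215.00 | $8,957.91 | $15,078.60
2 | $15,078.60 | $136.00 | $8,957.91 | $6,256.69

$6,256.69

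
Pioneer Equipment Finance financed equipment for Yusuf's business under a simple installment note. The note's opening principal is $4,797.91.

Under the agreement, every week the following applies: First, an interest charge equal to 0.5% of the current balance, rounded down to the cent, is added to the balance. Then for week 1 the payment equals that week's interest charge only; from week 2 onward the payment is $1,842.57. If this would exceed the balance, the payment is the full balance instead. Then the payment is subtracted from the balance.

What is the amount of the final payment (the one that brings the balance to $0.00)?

Week 1: opening $4,797.91; interest $23.98 → $4,821.89; payment $23.98; balance $4,797.91
Week 2: opening $4,797.91; interest $23.98 → $4,821.89; payment $1,842.57; balance $2,979.32
Week 3: opening $2,979.32; interest $14.89 → $2,994.21; payment $1,842.57; balance $1,151.64
Week 4: opening $1,151.64; interest $5.75 → $1,157.39; payment $1,157.39; balance $0.00

$1,157.39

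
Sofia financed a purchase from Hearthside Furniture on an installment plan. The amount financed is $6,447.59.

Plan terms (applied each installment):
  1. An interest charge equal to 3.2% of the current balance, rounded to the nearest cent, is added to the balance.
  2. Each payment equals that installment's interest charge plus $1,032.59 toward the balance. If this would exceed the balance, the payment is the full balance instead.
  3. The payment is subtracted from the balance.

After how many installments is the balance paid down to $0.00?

7

Installment 1: opening $6,447.59; interest $206.32 → $6,653.91; payment $1,238.91; balance $5,415.00
Installment 2: opening $5,415.00; interest $173.28 → $5,588.28; payment $1,205.87; balance $4,382.41
Installment 3: opening $4,382.41; interest $140.24 → $4,522.65; payment $1,172.83; balance $3,349.82
Installment 4: opening $3,349.82; interest $107.19 → $3,457.01; payment $1,139.78; balance $2,317.23
Installment 5: opening $2,317.23; interest $74.15 → $2,391.38; payment $1,106.74; balance $1,284.64
Installment 6: opening $1,284.64; interest $41.11 → $1,325.75; payment $1,073.70; balance $252.05
Installment 7: opening $252.05; interest $8.07 → $260.12; payment $260.12; balance $0.00
Balance reaches $0.00 in installment 7.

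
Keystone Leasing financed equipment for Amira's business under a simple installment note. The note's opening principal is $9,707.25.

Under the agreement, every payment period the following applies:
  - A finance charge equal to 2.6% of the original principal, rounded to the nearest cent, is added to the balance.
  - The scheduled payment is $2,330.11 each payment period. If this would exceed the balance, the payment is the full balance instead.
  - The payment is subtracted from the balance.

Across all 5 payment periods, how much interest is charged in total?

$1,261.95

Payment period 1: opening $9,707.25; interest $252.39 → $9,959.64; payment $2,330.11; balance $7,629.53
Payment period 2: opening $7,629.53; interest $252.39 → $7,881.92; payment $2,330.11; balance $5,551.81
Payment period 3: opening $5,551.81; interest $252.39 → $5,804.20; payment $2,330.11; balance $3,474.09
Payment period 4: opening $3,474.09; interest $252.39 → $3,726.48; payment $2,330.11; balance $1,396.37
Payment period 5: opening $1,396.37; interest $252.39 → $1,648.76; payment $1,648.76; balance $0.00
Total interest: $252.39 + $252.39 + $252.39 + $252.39 + $252.39 = $1,261.95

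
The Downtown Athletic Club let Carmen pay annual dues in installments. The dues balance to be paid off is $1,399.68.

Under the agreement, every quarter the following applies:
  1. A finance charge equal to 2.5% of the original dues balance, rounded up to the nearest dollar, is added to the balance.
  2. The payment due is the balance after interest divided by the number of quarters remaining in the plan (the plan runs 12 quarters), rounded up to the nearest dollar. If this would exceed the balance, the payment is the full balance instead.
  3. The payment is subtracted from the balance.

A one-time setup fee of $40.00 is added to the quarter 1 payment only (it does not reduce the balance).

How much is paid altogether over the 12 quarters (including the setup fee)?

Quarter 1: opening $1,399.68; interest $35.00 → $1,434.68; payment $120.00 (+ $40.00 fee); balance $1,314.68
Quarter 2: opening $1,314.68; interest $35.00 → $1,349.68; payment $123.00; balance $1,226.68
Quarter 3: opening $1,226.68; interest $35.00 → $1,261.68; payment $127.00; balance $1,134.68
Quarter 4: opening $1,134.68; interest $35.00 → $1,169.68; payment $130.00; balance $1,039.68
Quarter 5: opening $1,039.68; interest $35.00 → $1,074.68; payment $135.00; balance $939.68
Quarter 6: opening $939.68; interest $35.00 → $974.68; payment $140.00; balance $834.68
Quarter 7: opening $834.68; interest $35.00 → $869.68; payment $145.00; balance $724.68
Quarter 8: opening $724.68; interest $35.00 → $759.68; payment $152.00; balance $607.68
Quarter 9: opening $607.68; interest $35.00 → $642.68; payment $161.00; balance $481.68
Quarter 10: opening $481.68; interest $35.00 → $516.68; payment $173.00; balance $343.68
Quarter 11: opening $343.68; interest $35.00 → $378.68; payment $190.00; balance $188.68
Quarter 12: opening $188.68; interest $35.00 → $223.68; payment $223.68; balance $0.00
Total paid: $1,859.68

$1,859.68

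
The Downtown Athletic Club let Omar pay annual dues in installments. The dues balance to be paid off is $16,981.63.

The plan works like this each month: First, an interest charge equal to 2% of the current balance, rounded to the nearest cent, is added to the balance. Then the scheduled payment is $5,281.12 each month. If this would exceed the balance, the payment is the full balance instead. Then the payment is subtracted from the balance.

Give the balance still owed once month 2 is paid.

$6,999.82

Month 1: $16,981.63 +$339.63 interest = $17,321.26; pay $5,281.12 → $12,040.14
Month 2: $12,040.14 +$240.80 interest = $12,280.94; pay $5,281.12 → $6,999.82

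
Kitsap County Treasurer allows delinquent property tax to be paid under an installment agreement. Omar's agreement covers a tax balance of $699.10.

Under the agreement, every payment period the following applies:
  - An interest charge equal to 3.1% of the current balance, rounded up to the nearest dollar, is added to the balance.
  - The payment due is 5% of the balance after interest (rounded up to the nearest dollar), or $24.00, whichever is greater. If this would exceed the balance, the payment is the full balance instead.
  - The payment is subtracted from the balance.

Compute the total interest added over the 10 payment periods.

# | Opening | Interest | Payment | End bal
1 | $699.10 | $22.00 | $37.00 | $684.10
2 | $684.10 | $22.00 | $36.00 | $670.10
3 | $670.10 | $21.00 | $35.00 | $656.10
4 | $656.10 | $21.00 | $34.00 | $643.10
5 | $643.10 | $20.00 | $34.00 | $629.10
6 | $629.10 | $20.00 | $33.00 | $616.10
7 | $616.10 | $20.00 | $32.00 | $604.10
8 | $604.10 | $19.00 | $32.00 | $591.10
9 | $591.10 | $19.00 | $31.00 | $579.10
10 | $579.10 | $18.00 | $30.00 | $567.10
Total interest: $22.00 + $22.00 + $21.00 + $21.00 + $20.00 + $20.00 + $20.00 + $19.00 + $19.00 + $18.00 = $202.00

$202.00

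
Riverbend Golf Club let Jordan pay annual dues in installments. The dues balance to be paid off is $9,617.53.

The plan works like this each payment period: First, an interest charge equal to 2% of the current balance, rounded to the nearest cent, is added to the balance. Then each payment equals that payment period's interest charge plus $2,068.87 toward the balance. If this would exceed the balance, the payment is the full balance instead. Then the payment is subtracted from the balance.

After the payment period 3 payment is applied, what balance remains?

Payment period 1: $9,617.53 +$192.35 interest = $9,809.88; pay $2,261.22 → $7,548.66
Payment period 2: $7,548.66 +$150.97 interest = $7,699.63; pay $2,219.84 → $5,479.79
Payment period 3: $5,479.79 +$109.60 interest = $5,589.39; pay $2,178.47 → $3,410.92

$3,410.92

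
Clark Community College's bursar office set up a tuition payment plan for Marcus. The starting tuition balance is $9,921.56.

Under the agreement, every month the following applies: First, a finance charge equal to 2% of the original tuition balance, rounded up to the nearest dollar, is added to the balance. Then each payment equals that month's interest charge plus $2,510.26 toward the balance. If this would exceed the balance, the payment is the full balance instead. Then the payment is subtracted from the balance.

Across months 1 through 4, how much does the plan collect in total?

# | Opening | Interest | Payment | End bal
1 | $9,921.56 | $199.00 | $2,709.26 | $7,411.30
2 | $7,411.30 | $199.00 | $2,709.26 | $4,901.04
3 | $4,901.04 | $199.00 | $2,709.26 | $2,390.78
4 | $2,390.78 | $199.00 | $2,589.78 | $0.00
Total paid: $10,717.56

$10,717.56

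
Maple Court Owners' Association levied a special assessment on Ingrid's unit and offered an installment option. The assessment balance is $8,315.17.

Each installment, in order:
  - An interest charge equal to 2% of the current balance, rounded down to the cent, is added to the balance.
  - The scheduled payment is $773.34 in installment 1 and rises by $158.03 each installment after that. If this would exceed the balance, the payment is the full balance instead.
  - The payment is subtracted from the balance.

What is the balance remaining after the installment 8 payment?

Installment 1: $8,315.17 +$166.30 interest = $8,481.47; pay $773.34 → $7,708.13
Installment 2: $7,708.13 +$154.16 interest = $7,862.29; pay $931.37 → $6,930.92
Installment 3: $6,930.92 +$138.61 interest = $7,069.53; pay $1,089.40 → $5,980.13
Installment 4: $5,980.13 +$119.60 interest = $6,099.73; pay $1,247.43 → $4,852.30
Installment 5: $4,852.30 +$97.04 interest = $4,949.34; pay $1,405.46 → $3,543.88
Installment 6: $3,543.88 +$70.87 interest = $3,614.75; pay $1,563.49 → $2,051.26
Installment 7: $2,051.26 +$41.02 interest = $2,092.28; pay $1,721.52 → $370.76
Installment 8: $370.76 +$7.41 interest = $378.17; pay $378.17 → $0.00

$0.00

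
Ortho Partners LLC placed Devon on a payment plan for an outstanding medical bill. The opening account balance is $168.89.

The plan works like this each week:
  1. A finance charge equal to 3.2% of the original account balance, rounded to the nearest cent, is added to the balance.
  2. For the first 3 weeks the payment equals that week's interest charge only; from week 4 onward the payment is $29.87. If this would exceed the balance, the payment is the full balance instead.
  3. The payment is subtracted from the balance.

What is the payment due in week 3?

$5.40

# | Opening | Interest | Payment | End bal
1 | $168.89 | $5.40 | $5.40 | $168.89
2 | $168.89 | $5.40 | $5.40 | $168.89
3 | $168.89 | $5.40 | $5.40 | $168.89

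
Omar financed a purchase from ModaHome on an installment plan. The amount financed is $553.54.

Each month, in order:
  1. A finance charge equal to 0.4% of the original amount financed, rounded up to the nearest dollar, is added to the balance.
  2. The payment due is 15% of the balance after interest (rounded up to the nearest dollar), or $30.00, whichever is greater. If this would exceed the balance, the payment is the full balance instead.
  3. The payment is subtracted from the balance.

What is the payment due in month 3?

$61.00

Month 1: opening $553.54; interest $3.00 → $556.54; payment $84.00; balance $472.54
Month 2: opening $472.54; interest $3.00 → $475.54; payment $72.00; balance $403.54
Month 3: opening $403.54; interest $3.00 → $406.54; payment $61.00; balance $345.54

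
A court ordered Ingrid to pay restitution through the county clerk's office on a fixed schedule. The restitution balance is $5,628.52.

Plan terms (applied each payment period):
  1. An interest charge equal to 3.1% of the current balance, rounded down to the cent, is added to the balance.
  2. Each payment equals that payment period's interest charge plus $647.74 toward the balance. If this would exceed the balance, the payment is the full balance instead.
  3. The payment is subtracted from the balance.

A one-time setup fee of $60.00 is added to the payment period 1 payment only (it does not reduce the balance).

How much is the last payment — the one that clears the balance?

$460.44

# | Opening | Interest | Payment | Fee | End bal
1 | $5,628.52 | $174.48 | $822.22 | $60.00 | $4,980.78
2 | $4,980.78 | $154.40 | $802.14 | — | $4,333.04
3 | $4,333.04 | $134.32 | $782.06 | — | $3,685.30
4 | $3,685.30 | $114.24 | $761.98 | — | $3,037.56
5 | $3,037.56 | $94.16 | $741.90 | — | $2,389.82
6 | $2,389.82 | $74.08 | $721.82 | — | $1,742.08
7 | $1,742.08 | $54.00 | $701.74 | — | $1,094.34
8 | $1,094.34 | $33.92 | $681.66 | — | $446.60
9 | $446.60 | $13.84 | $460.44 | — | $0.00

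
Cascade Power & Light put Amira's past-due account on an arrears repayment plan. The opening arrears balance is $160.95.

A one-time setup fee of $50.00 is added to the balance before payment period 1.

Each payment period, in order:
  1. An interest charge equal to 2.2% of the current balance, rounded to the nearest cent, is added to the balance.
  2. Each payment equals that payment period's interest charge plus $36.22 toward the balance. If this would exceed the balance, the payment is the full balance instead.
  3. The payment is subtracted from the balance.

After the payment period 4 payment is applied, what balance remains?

$66.07

Payment period 1: opening $210.95; interest $4.64 → $215.59; payment $40.86; balance $174.73
Payment period 2: opening $174.73; interest $3.84 → $178.57; payment $40.06; balance $138.51
Payment period 3: opening $138.51; interest $3.05 → $141.56; payment $39.27; balance $102.29
Payment period 4: opening $102.29; interest $2.25 → $104.54; payment $38.47; balance $66.07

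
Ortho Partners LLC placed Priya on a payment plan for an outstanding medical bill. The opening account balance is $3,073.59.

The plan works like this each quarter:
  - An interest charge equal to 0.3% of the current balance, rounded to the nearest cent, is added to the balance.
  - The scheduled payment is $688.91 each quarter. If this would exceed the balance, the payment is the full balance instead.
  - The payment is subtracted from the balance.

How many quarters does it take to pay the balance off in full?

Quarter 1: opening $3,073.59; interest $9.22 → $3,082.81; payment $688.91; balance $2,393.90
Quarter 2: opening $2,393.90; interest $7.18 → $2,401.08; payment $688.91; balance $1,712.17
Quarter 3: opening $1,712.17; interest $5.14 → $1,717.31; payment $688.91; balance $1,028.40
Quarter 4: opening $1,028.40; interest $3.09 → $1,031.49; payment $688.91; balance $342.58
Quarter 5: opening $342.58; interest $1.03 → $343.61; payment $343.61; balance $0.00
Balance reaches $0.00 in quarter 5.

5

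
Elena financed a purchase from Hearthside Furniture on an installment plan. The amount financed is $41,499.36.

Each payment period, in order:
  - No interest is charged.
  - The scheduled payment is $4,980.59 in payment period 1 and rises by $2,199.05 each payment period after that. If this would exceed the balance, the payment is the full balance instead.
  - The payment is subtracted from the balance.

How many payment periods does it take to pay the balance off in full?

Payment period 1: opening $41,499.36; payment $4,980.59; balance $36,518.77
Payment period 2: opening $36,518.77; payment $7,179.64; balance $29,339.13
Payment period 3: opening $29,339.13; payment $9,378.69; balance $19,960.44
Payment period 4: opening $19,960.44; payment $11,577.74; balance $8,382.70
Payment period 5: opening $8,382.70; payment $8,382.70; balance $0.00
Balance reaches $0.00 in payment period 5.

5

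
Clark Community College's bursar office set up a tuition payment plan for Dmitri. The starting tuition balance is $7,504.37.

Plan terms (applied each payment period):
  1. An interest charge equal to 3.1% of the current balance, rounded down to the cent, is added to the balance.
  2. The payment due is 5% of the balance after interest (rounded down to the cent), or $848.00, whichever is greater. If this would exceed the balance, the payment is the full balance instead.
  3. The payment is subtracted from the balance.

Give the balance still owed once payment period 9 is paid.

# | Opening | Interest | Payment | End bal
1 | $7,504.37 | $232.63 | $848.00 | $6,889.00
2 | $6,889.00 | $213.55 | $848.00 | $6,254.55
3 | $6,254.55 | $193.89 | $848.00 | $5,600.44
4 | $5,600.44 | $173.61 | $848.00 | $4,926.05
5 | $4,926.05 | $152.70 | $848.00 | $4,230.75
6 | $4,230.75 | $131.15 | $848.00 | $3,513.90
7 | $3,513.90 | $108.93 | $848.00 | $2,774.83
8 | $2,774.83 | $86.01 | $848.00 | $2,012.84
9 | $2,012.84 | $62.39 | $848.00 | $1,227.23

$1,227.23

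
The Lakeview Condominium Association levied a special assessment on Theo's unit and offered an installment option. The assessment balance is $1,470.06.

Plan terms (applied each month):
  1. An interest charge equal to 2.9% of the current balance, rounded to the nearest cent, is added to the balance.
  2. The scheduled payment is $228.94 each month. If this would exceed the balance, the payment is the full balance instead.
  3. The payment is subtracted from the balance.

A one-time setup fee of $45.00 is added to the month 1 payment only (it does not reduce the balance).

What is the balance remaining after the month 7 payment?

$46.79

Month 1: $1,470.06 +$42.63 interest = $1,512.69; pay $228.94 (+ $45.00 fee) → $1,283.75
Month 2: $1,283.75 +$37.23 interest = $1,320.98; pay $228.94 → $1,092.04
Month 3: $1,092.04 +$31.67 interest = $1,123.71; pay $228.94 → $894.77
Month 4: $894.77 +$25.95 interest = $920.72; pay $228.94 → $691.78
Month 5: $691.78 +$20.06 interest = $711.84; pay $228.94 → $482.90
Month 6: $482.90 +$14.00 interest = $496.90; pay $228.94 → $267.96
Month 7: $267.96 +$7.77 interest = $275.73; pay $228.94 → $46.79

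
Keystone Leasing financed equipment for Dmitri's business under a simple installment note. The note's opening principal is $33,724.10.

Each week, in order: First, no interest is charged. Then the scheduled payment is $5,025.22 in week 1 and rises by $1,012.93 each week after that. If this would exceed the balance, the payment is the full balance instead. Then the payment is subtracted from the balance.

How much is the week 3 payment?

$7,051.08

Week 1: $33,724.10 − $5,025.22 → $28,698.88
Week 2: $28,698.88 − $6,038.15 → $22,660.73
Week 3: $22,660.73 − $7,051.08 → $15,609.65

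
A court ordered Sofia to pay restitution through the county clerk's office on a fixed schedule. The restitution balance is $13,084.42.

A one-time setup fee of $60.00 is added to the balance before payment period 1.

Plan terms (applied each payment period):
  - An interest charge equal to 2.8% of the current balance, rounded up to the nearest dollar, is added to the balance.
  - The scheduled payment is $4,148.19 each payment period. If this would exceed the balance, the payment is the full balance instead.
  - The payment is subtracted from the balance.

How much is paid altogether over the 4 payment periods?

Payment period 1: $13,144.42 +$369.00 interest = $13,513.42; pay $4,148.19 → $9,365.23
Payment period 2: $9,365.23 +$263.00 interest = $9,628.23; pay $4,148.19 → $5,480.04
Payment period 3: $5,480.04 +$154.00 interest = $5,634.04; pay $4,148.19 → $1,485.85
Payment period 4: $1,485.85 +$42.00 interest = $1,527.85; pay $1,527.85 → $0.00
Total paid: $13,972.42

$13,972.42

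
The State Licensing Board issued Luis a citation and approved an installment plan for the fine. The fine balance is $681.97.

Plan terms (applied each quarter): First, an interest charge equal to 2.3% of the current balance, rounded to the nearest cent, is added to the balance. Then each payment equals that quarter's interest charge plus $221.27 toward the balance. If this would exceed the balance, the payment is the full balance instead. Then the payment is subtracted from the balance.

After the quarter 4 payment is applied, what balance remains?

$0.00

# | Opening | Interest | Payment | End bal
1 | $681.97 | $15.69 | $236.96 | $460.70
2 | $460.70 | $10.60 | $231.87 | $239.43
3 | $239.43 | $5.51 | $226.78 | $18.16
4 | $18.16 | $0.42 | $18.58 | $0.00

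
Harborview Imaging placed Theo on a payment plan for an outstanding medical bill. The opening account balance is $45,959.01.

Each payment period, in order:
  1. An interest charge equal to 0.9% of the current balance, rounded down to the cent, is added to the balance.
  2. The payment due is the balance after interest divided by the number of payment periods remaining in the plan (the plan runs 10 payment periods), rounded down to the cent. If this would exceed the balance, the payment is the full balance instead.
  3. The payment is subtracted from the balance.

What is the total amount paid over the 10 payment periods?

Payment period 1: opening $45,959.01; interest $413.63 → $46,372.64; payment $4,637.26; balance $41,735.38
Payment period 2: opening $41,735.38; interest $375.61 → $42,110.99; payment $4,678.99; balance $37,432.00
Payment period 3: opening $37,432.00; interest $336.88 → $37,768.88; payment $4,721.11; balance $33,047.77
Payment period 4: opening $33,047.77; interest $297.42 → $33,345.19; payment $4,763.59; balance $28,581.60
Payment period 5: opening $28,581.60; interest $257.23 → $28,838.83; payment $4,806.47; balance $24,032.36
Payment period 6: opening $24,032.36; interest $216.29 → $24,248.65; payment $4,849.73; balance $19,398.92
Payment period 7: opening $19,398.92; interest $174.59 → $19,573.51; payment $4,893.37; balance $14,680.14
Payment period 8: opening $14,680.14; interest $132.12 → $14,812.26; payment $4,937.42; balance $9,874.84
Payment period 9: opening $9,874.84; interest $88.87 → $9,963.71; payment $4,981.85; balance $4,981.86
Payment period 10: opening $4,981.86; interest $44.83 → $5,026.69; payment $5,026.69; balance $0.00
Total paid: $48,296.48

$48,296.48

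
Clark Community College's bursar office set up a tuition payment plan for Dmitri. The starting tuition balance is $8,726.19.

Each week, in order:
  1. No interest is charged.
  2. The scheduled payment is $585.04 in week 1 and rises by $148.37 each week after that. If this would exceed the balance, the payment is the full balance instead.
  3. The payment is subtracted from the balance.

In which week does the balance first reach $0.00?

8

Week 1: opening $8,726.19; payment $585.04; balance $8,141.15
Week 2: opening $8,141.15; payment $733.41; balance $7,407.74
Week 3: opening $7,407.74; payment $881.78; balance $6,525.96
Week 4: opening $6,525.96; payment $1,030.15; balance $5,495.81
Week 5: opening $5,495.81; payment $1,178.52; balance $4,317.29
Week 6: opening $4,317.29; payment $1,326.89; balance $2,990.40
Week 7: opening $2,990.40; payment $1,475.26; balance $1,515.14
Week 8: opening $1,515.14; payment $1,515.14; balance $0.00
Balance reaches $0.00 in week 8.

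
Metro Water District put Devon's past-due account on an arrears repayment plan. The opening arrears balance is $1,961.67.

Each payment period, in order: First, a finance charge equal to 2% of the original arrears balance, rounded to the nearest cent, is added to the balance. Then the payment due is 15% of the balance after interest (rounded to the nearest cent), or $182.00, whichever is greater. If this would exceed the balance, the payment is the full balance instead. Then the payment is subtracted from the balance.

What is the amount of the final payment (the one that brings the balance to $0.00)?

$170.10

Payment period 1: $1,961.67 +$39.23 interest = $2,000.90; pay $300.14 → $1,700.76
Payment period 2: $1,700.76 +$39.23 interest = $1,739.99; pay $261.00 → $1,478.99
Payment period 3: $1,478.99 +$39.23 interest = $1,518.22; pay $227.73 → $1,290.49
Payment period 4: $1,290.49 +$39.23 interest = $1,329.72; pay $199.46 → $1,130.26
Payment period 5: $1,130.26 +$39.23 interest = $1,169.49; pay $182.00 → $987.49
Payment period 6: $987.49 +$39.23 interest = $1,026.72; pay $182.00 → $844.72
Payment period 7: $844.72 +$39.23 interest = $883.95; pay $182.00 → $701.95
Payment period 8: $701.95 +$39.23 interest = $741.18; pay $182.00 → $559.18
Payment period 9: $559.18 +$39.23 interest = $598.41; pay $182.00 → $416.41
Payment period 10: $416.41 +$39.23 interest = $455.64; pay $182.00 → $273.64
Payment period 11: $273.64 +$39.23 interest = $312.87; pay $182.00 → $130.87
Payment period 12: $130.87 +$39.23 interest = $170.10; pay $170.10 → $0.00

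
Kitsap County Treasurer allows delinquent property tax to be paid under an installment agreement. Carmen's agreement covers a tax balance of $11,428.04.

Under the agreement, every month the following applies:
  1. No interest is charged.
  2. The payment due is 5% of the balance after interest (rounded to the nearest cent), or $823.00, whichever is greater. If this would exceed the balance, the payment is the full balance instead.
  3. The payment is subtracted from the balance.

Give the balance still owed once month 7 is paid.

Month 1: opening $11,428.04; payment $823.00; balance $10,605.04
Month 2: opening $10,605.04; payment $823.00; balance $9,782.04
Month 3: opening $9,782.04; payment $823.00; balance $8,959.04
Month 4: opening $8,959.04; payment $823.00; balance $8,136.04
Month 5: opening $8,136.04; payment $823.00; balance $7,313.04
Month 6: opening $7,313.04; payment $823.00; balance $6,490.04
Month 7: opening $6,490.04; payment $823.00; balance $5,667.04

$5,667.04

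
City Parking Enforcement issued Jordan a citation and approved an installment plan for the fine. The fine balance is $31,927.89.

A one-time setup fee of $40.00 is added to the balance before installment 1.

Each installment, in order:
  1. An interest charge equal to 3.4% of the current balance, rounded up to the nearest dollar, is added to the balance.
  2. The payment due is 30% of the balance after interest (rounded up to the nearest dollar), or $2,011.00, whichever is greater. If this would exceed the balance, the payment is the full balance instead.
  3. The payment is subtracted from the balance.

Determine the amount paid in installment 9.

$806.89

Installment 1: $31,967.89 +$1,087.00 interest = $33,054.89; pay $9,917.00 → $23,137.89
Installment 2: $23,137.89 +$787.00 interest = $23,924.89; pay $7,178.00 → $16,746.89
Installment 3: $16,746.89 +$570.00 interest = $17,316.89; pay $5,196.00 → $12,120.89
Installment 4: $12,120.89 +$413.00 interest = $12,533.89; pay $3,761.00 → $8,772.89
Installment 5: $8,772.89 +$299.00 interest = $9,071.89; pay $2,722.00 → $6,349.89
Installment 6: $6,349.89 +$216.00 interest = $6,565.89; pay $2,011.00 → $4,554.89
Installment 7: $4,554.89 +$155.00 interest = $4,709.89; pay $2,011.00 → $2,698.89
Installment 8: $2,698.89 +$92.00 interest = $2,790.89; pay $2,011.00 → $779.89
Installment 9: $779.89 +$27.00 interest = $806.89; pay $806.89 → $0.00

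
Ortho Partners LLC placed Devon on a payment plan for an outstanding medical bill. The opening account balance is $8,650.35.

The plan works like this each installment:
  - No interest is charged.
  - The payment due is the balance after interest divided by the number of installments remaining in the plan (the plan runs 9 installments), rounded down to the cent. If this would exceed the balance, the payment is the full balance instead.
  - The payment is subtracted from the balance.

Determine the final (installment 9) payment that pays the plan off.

Installment 1: opening $8,650.35; payment $961.15; balance $7,689.20
Installment 2: opening $7,689.20; payment $961.15; balance $6,728.05
Installment 3: opening $6,728.05; payment $961.15; balance $5,766.90
Installment 4: opening $5,766.90; payment $961.15; balance $4,805.75
Installment 5: opening $4,805.75; payment $961.15; balance $3,844.60
Installment 6: opening $3,844.60; payment $961.15; balance $2,883.45
Installment 7: opening $2,883.45; payment $961.15; balance $1,922.30
Installment 8: opening $1,922.30; payment $961.15; balance $961.15
Installment 9: opening $961.15; payment $961.15; balance $0.00

$961.15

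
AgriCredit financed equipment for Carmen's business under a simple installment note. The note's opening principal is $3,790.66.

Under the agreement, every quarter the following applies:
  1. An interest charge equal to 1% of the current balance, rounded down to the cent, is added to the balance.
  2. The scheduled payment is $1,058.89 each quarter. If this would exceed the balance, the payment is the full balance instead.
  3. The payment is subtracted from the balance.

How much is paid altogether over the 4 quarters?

$3,880.59

Quarter 1: opening $3,790.66; interest $37.90 → $3,828.56; payment $1,058.89; balance $2,769.67
Quarter 2: opening $2,769.67; interest $27.69 → $2,797.36; payment $1,058.89; balance $1,738.47
Quarter 3: opening $1,738.47; interest $17.38 → $1,755.85; payment $1,058.89; balance $696.96
Quarter 4: opening $696.96; interest $6.96 → $703.92; payment $703.92; balance $0.00
Total paid: $3,880.59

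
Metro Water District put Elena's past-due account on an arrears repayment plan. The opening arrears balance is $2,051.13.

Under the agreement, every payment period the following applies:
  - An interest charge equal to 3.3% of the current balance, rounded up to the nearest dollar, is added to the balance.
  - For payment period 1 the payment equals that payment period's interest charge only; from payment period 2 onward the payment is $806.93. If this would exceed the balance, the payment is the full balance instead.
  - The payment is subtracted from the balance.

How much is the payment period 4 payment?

$568.27

Payment period 1: $2,051.13 +$68.00 interest = $2,119.13; pay $68.00 → $2,051.13
Payment period 2: $2,051.13 +$68.00 interest = $2,119.13; pay $806.93 → $1,312.20
Payment period 3: $1,312.20 +$44.00 interest = $1,356.20; pay $806.93 → $549.27
Payment period 4: $549.27 +$19.00 interest = $568.27; pay $568.27 → $0.00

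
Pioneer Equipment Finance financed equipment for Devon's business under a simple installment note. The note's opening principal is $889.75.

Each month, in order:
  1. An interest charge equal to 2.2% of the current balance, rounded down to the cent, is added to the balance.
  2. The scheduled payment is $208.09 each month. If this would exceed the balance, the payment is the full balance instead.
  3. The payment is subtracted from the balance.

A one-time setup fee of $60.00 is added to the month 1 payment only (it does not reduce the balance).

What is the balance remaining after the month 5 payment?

Month 1: opening $889.75; interest $19.57 → $909.32; payment $208.09 (+ $60.00 fee); balance $701.23
Month 2: opening $701.23; interest $15.42 → $716.65; payment $208.09; balance $508.56
Month 3: opening $508.56; interest $11.18 → $519.74; payment $208.09; balance $311.65
Month 4: opening $311.65; interest $6.85 → $318.50; payment $208.09; balance $110.41
Month 5: opening $110.41; interest $2.42 → $112.83; payment $112.83; balance $0.00

$0.00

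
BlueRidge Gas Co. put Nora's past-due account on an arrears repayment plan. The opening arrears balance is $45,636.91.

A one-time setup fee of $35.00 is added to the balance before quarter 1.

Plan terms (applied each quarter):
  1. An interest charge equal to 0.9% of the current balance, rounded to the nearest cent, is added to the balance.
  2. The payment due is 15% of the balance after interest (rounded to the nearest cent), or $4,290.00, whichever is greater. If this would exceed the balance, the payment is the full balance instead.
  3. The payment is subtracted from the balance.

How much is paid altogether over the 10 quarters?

# | Opening | Interest | Payment | End bal
1 | $45,671.91 | $411.05 | $6,912.44 | $39,170.52
2 | $39,170.52 | $352.53 | $5,928.46 | $33,594.59
3 | $33,594.59 | $302.35 | $5,084.54 | $28,812.40
4 | $28,812.40 | $259.31 | $4,360.76 | $24,710.95
5 | $24,710.95 | $222.40 | $4,290.00 | $20,643.35
6 | $20,643.35 | $185.79 | $4,290.00 | $16,539.14
7 | $16,539.14 | $148.85 | $4,290.00 | $12,397.99
8 | $12,397.99 | $111.58 | $4,290.00 | $8,219.57
9 | $8,219.57 | $73.98 | $4,290.00 | $4,003.55
10 | $4,003.55 | $36.03 | $4,039.58 | $0.00
Total paid: $47,775.78

$47,775.78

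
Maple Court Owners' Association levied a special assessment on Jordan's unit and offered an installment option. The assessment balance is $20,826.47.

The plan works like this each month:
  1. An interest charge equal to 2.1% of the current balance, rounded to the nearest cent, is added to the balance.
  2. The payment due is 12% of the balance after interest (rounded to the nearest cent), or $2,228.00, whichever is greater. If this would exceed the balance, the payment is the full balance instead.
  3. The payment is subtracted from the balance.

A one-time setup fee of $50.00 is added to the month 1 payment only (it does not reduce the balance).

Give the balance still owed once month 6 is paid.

Month 1: $20,826.47 +$437.36 interest = $21,263.83; pay $2,551.66 (+ $50.00 fee) → $18,712.17
Month 2: $18,712.17 +$392.96 interest = $19,105.13; pay $2,292.62 → $16,812.51
Month 3: $16,812.51 +$353.06 interest = $17,165.57; pay $2,228.00 → $14,937.57
Month 4: $14,937.57 +$313.69 interest = $15,251.26; pay $2,228.00 → $13,023.26
Month 5: $13,023.26 +$273.49 interest = $13,296.75; pay $2,228.00 → $11,068.75
Month 6: $11,068.75 +$232.44 interest = $11,301.19; pay $2,228.00 → $9,073.19

$9,073.19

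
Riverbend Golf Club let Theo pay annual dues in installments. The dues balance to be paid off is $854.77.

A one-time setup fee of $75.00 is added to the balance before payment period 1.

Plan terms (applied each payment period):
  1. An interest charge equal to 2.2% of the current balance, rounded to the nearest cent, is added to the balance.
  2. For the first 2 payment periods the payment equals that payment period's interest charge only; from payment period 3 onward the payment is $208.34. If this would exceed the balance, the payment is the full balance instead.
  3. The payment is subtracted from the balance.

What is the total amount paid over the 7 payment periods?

$1,030.69

Payment period 1: opening $929.77; interest $20.45 → $950.22; payment $20.45; balance $929.77
Payment period 2: opening $929.77; interest $20.45 → $950.22; payment $20.45; balance $929.77
Payment period 3: opening $929.77; interest $20.45 → $950.22; payment $208.34; balance $741.88
Payment period 4: opening $741.88; interest $16.32 → $758.20; payment $208.34; balance $549.86
Payment period 5: opening $549.86; interest $12.10 → $561.96; payment $208.34; balance $353.62
Payment period 6: opening $353.62; interest $7.78 → $361.40; payment $208.34; balance $153.06
Payment period 7: opening $153.06; interest $3.37 → $156.43; payment $156.43; balance $0.00
Total paid: $1,030.69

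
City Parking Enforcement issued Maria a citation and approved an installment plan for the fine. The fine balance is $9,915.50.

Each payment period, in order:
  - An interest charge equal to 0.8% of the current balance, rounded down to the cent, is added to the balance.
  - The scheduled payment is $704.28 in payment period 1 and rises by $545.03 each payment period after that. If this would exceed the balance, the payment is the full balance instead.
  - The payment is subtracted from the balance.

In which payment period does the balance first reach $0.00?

6

Payment period 1: opening $9,915.50; interest $79.32 → $9,994.82; payment $704.28; balance $9,290.54
Payment period 2: opening $9,290.54; interest $74.32 → $9,364.86; payment $1,249.31; balance $8,115.55
Payment period 3: opening $8,115.55; interest $64.92 → $8,180.47; payment $1,794.34; balance $6,386.13
Payment period 4: opening $6,386.13; interest $51.08 → $6,437.21; payment $2,339.37; balance $4,097.84
Payment period 5: opening $4,097.84; interest $32.78 → $4,130.62; payment $2,884.40; balance $1,246.22
Payment period 6: opening $1,246.22; interest $9.96 → $1,256.18; payment $1,256.18; balance $0.00
Balance reaches $0.00 in payment period 6.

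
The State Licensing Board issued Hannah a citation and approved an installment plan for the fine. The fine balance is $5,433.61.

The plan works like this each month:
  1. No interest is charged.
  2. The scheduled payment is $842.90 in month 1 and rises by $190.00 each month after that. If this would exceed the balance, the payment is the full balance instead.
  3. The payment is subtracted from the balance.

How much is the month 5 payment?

Month 1: opening $5,433.61; payment $842.90; balance $4,590.71
Month 2: opening $4,590.71; payment $1,032.90; balance $3,557.81
Month 3: opening $3,557.81; payment $1,222.90; balance $2,334.91
Month 4: opening $2,334.91; payment $1,412.90; balance $922.01
Month 5: opening $922.01; payment $922.01; balance $0.00

$922.01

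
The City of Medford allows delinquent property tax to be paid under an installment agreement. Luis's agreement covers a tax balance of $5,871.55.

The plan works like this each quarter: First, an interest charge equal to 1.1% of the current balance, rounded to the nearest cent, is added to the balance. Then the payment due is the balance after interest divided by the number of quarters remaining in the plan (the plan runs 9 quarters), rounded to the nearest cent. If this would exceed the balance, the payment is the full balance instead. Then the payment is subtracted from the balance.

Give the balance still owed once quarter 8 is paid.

Quarter 1: opening $5,871.55; interest $64.59 → $5,936.14; payment $659.57; balance $5,276.57
Quarter 2: opening $5,276.57; interest $58.04 → $5,334.61; payment $666.83; balance $4,667.78
Quarter 3: opening $4,667.78; interest $51.35 → $4,719.13; payment $674.16; balance $4,044.97
Quarter 4: opening $4,044.97; interest $44.49 → $4,089.46; payment $681.58; balance $3,407.88
Quarter 5: opening $3,407.88; interest $37.49 → $3,445.37; payment $689.07; balance $2,756.30
Quarter 6: opening $2,756.30; interest $30.32 → $2,786.62; payment $696.66; balance $2,089.96
Quarter 7: opening $2,089.96; interest $22.99 → $2,112.95; payment $704.32; balance $1,408.63
Quarter 8: opening $1,408.63; interest $15.49 → $1,424.12; payment $712.06; balance $712.06

$712.06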